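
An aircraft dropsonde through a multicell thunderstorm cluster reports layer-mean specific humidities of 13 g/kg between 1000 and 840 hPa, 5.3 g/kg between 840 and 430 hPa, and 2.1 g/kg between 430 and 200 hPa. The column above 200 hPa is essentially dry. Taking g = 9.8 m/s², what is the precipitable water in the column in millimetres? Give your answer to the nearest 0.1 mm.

Precipitable water is the column-integrated vapour mass per unit area: PW = (1/g) Σ q̄ Δp, with q in kg/kg and Δp in Pa (1 kg/m² of water = 1 mm).
Layer 1000–840 hPa: Δp = 160 hPa = 16000 Pa, q̄ = 0.013 kg/kg → 0.013 × 16000 / 9.8 = 21.22 mm
Layer 840–430 hPa: Δp = 410 hPa = 41000 Pa, q̄ = 0.0053 kg/kg → 0.0053 × 41000 / 9.8 = 22.17 mm
Layer 430–200 hPa: Δp = 230 hPa = 23000 Pa, q̄ = 0.0021 kg/kg → 0.0021 × 23000 / 9.8 = 4.93 mm
PW = 21.22 + 22.17 + 4.93 = 48.32 ≈ 48.3 mm.

PW ≈ 48.3 mm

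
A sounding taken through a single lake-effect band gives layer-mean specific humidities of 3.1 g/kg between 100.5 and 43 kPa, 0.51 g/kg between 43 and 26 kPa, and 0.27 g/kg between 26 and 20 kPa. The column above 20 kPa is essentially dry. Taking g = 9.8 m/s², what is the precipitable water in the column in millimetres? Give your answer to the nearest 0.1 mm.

PW ≈ 19.2 mm

Precipitable water is the column-integrated vapour mass per unit area: PW = (1/g) Σ q̄ Δp, with q in kg/kg and Δp in Pa (1 kg/m² of water = 1 mm).
Layer 100.5–43 kPa: Δp = 575 hPa = 57500 Pa, q̄ = 0.0031 kg/kg → 0.0031 × 57500 / 9.8 = 18.19 mm
Layer 43–26 kPa: Δp = 170 hPa = 17000 Pa, q̄ = 0.00051 kg/kg → 0.00051 × 17000 / 9.8 = 0.88 mm
Layer 26–20 kPa: Δp = 60 hPa = 6000 Pa, q̄ = 0.00027 kg/kg → 0.00027 × 6000 / 9.8 = 0.17 mm
PW = 18.19 + 0.88 + 0.17 = 19.24 ≈ 19.2 mm.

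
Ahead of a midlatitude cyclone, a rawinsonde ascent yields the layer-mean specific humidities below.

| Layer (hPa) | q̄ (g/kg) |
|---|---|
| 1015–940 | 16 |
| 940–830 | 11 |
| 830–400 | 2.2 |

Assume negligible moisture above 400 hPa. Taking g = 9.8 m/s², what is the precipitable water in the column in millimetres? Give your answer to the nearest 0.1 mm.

Precipitable water is the column-integrated vapour mass per unit area: PW = (1/g) Σ q̄ Δp, with q in kg/kg and Δp in Pa (1 kg/m² of water = 1 mm).
Layer 1015–940 hPa: Δp = 75 hPa = 7500 Pa, q̄ = 0.016 kg/kg → 0.016 × 7500 / 9.8 = 12.24 mm
Layer 940–830 hPa: Δp = 110 hPa = 11000 Pa, q̄ = 0.011 kg/kg → 0.011 × 11000 / 9.8 = 12.35 mm
Layer 830–400 hPa: Δp = 430 hPa = 43000 Pa, q̄ = 0.0022 kg/kg → 0.0022 × 43000 / 9.8 = 9.65 mm
PW = 12.24 + 12.35 + 9.65 = 34.24 ≈ 34.2 mm.

PW ≈ 34.2 mm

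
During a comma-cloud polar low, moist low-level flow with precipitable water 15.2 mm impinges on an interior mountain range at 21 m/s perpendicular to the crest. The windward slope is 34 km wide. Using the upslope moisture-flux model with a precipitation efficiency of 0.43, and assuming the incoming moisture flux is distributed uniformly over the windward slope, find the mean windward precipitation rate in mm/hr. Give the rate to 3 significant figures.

Incoming column moisture flux per unit ridge length: F = V × PW = 21 × 15.2 = 319.2 mm·m/s.
Spread over the 34 km slope with efficiency ε = 0.43: R = ε·F/W = 0.43 × 319.2 / 34000 m = 4.037e-03 mm/s.
R = 4.037e-03 × 3600 = 14.5 mm/hr.

R ≈ 14.5 mm/hr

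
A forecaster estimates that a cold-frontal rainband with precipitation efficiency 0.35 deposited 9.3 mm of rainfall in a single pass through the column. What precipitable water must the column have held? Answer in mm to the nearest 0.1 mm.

PW = rainfall / ε = 9.3 / 0.35 = 26.6 mm.

PW ≈ 26.6 mm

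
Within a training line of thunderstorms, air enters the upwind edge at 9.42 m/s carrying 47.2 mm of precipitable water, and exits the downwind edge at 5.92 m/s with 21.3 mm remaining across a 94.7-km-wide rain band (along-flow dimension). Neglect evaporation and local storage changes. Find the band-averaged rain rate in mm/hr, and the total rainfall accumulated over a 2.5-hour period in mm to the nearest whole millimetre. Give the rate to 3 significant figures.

Column moisture flux per unit crosswind length is F = V × PW.
Inflow: F_in = 9.42 × 47.2 = 444.624 mm·m/s
Outflow: F_out = 5.92 × 21.3 = 126.096 mm·m/s
Steady-state rate R = (F_in − F_out)/L = (444.624 − 126.096) / 94700 m = 3.364e-03 mm/s.
R = 3.364e-03 × 3600 = 12.1 mm/hr.
Over 2.5 h: total = 12.1 × 2.5 = 30.25 ≈ 30 mm.

R ≈ 12.1 mm/hr; total ≈ 30 mm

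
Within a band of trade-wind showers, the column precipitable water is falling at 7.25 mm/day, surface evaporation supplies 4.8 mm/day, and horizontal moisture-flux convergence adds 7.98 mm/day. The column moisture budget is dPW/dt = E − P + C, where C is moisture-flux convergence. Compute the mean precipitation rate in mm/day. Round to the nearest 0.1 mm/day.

P ≈ 20.0 mm/day

dPW/dt = -7.25 mm/day.
P = E + C − dPW/dt = 4.8 + (7.98) − (-7.25) = 20.0 mm/day.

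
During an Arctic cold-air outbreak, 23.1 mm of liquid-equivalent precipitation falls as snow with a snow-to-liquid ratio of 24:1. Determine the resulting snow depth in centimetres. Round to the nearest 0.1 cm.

snow depth ≈ 55.4 cm

Snow depth = liquid × ratio = 23.1 mm × 24 = 554.4 mm = 55.4 cm.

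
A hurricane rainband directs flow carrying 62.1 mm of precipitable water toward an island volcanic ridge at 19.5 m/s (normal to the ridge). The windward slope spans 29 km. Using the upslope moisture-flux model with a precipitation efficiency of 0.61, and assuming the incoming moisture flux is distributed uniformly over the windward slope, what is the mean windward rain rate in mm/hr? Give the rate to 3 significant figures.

Incoming column moisture flux per unit ridge length: F = V × PW = 19.5 × 62.1 = 1210.95 mm·m/s.
Spread over the 29 km slope with efficiency ε = 0.61: R = ε·F/W = 0.61 × 1210.95 / 29000 m = 2.547e-02 mm/s.
R = 2.547e-02 × 3600 = 91.7 mm/hr.

R ≈ 91.7 mm/hr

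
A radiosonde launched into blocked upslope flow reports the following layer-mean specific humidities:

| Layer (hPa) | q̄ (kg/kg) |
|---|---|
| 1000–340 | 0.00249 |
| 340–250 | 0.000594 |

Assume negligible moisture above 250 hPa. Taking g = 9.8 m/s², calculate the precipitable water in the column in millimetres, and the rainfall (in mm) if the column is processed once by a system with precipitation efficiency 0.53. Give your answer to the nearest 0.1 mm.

Precipitable water is the column-integrated vapour mass per unit area: PW = (1/g) Σ q̄ Δp, with q in kg/kg and Δp in Pa (1 kg/m² of water = 1 mm).
Layer 1000–340 hPa: Δp = 660 hPa = 66000 Pa, q̄ = 0.00249 kg/kg → 0.00249 × 66000 / 9.8 = 16.77 mm
Layer 340–250 hPa: Δp = 90 hPa = 9000 Pa, q̄ = 0.000594 kg/kg → 0.000594 × 9000 / 9.8 = 0.55 mm
PW = 16.77 + 0.55 = 17.32 ≈ 17.3 mm.
Rainfall = ε × PW = 0.53 × 17.3 = 9.2 mm.

PW ≈ 17.3 mm; rainfall ≈ 9.2 mm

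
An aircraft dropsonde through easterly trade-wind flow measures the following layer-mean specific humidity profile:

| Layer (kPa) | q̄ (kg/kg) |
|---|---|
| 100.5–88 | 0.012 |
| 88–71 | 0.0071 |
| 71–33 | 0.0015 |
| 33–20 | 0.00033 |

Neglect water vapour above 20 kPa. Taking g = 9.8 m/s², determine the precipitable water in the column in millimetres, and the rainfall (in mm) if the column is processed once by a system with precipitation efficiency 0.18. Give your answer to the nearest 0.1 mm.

PW ≈ 33.9 mm; rainfall ≈ 6.1 mm

Precipitable water is the column-integrated vapour mass per unit area: PW = (1/g) Σ q̄ Δp, with q in kg/kg and Δp in Pa (1 kg/m² of water = 1 mm).
Layer 100.5–88 kPa: Δp = 125 hPa = 12500 Pa, q̄ = 0.012 kg/kg → 0.012 × 12500 / 9.8 = 15.31 mm
Layer 88–71 kPa: Δp = 170 hPa = 17000 Pa, q̄ = 0.0071 kg/kg → 0.0071 × 17000 / 9.8 = 12.32 mm
Layer 71–33 kPa: Δp = 380 hPa = 38000 Pa, q̄ = 0.0015 kg/kg → 0.0015 × 38000 / 9.8 = 5.82 mm
Layer 33–20 kPa: Δp = 130 hPa = 13000 Pa, q̄ = 0.00033 kg/kg → 0.00033 × 13000 / 9.8 = 0.44 mm
PW = 15.31 + 12.32 + 5.82 + 0.44 = 33.89 ≈ 33.9 mm.
Rainfall = ε × PW = 0.18 × 33.9 = 6.1 mm.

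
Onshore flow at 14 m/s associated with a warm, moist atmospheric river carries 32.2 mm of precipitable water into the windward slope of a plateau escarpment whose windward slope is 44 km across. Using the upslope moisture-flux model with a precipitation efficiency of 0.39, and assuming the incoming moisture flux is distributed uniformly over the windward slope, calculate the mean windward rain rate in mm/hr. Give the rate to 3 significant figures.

Incoming column moisture flux per unit ridge length: F = V × PW = 14 × 32.2 = 450.8 mm·m/s.
Spread over the 44 km slope with efficiency ε = 0.39: R = ε·F/W = 0.39 × 450.8 / 44000 m = 3.996e-03 mm/s.
R = 3.996e-03 × 3600 = 14.4 mm/hr.

R ≈ 14.4 mm/hr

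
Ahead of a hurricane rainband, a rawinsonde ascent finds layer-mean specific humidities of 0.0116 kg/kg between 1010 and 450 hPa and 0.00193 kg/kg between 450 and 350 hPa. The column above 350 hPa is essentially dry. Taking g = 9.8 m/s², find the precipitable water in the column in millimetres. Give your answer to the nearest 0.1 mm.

Precipitable water is the column-integrated vapour mass per unit area: PW = (1/g) Σ q̄ Δp, with q in kg/kg and Δp in Pa (1 kg/m² of water = 1 mm).
Layer 1010–450 hPa: Δp = 560 hPa = 56000 Pa, q̄ = 0.0116 kg/kg → 0.0116 × 56000 / 9.8 = 66.29 mm
Layer 450–350 hPa: Δp = 100 hPa = 10000 Pa, q̄ = 0.00193 kg/kg → 0.00193 × 10000 / 9.8 = 1.97 mm
PW = 66.29 + 1.97 = 68.26 ≈ 68.3 mm.

PW ≈ 68.3 mm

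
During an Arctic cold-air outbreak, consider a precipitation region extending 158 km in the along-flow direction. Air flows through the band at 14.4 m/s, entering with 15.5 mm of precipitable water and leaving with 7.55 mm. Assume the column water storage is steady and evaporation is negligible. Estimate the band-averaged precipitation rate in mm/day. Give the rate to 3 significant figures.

Column moisture flux per unit crosswind length is F = V × PW.
Inflow: F_in = 14.4 × 15.5 = 223.2 mm·m/s
Outflow: F_out = 14.4 × 7.55 = 108.72 mm·m/s
Steady-state rate R = (F_in − F_out)/L = (223.2 − 108.72) / 158000 m = 7.246e-04 mm/s.
R = 7.246e-04 × 3600 × 24 = 62.6 mm/day.

R ≈ 62.6 mm/day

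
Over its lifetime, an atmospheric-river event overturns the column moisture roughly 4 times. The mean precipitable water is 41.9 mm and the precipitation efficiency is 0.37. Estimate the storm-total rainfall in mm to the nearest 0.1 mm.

rainfall ≈ 62.0 mm

Each cycle deposits ε × PW = 0.37 × 41.9 = 15.503 mm.
Over 4 cycles: 4 × 15.503 = 62.0 mm.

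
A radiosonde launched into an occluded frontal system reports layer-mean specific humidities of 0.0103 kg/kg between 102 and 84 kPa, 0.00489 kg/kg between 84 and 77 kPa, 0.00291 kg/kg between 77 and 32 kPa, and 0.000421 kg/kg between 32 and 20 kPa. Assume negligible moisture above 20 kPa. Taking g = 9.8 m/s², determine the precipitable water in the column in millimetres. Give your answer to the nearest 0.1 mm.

PW ≈ 36.3 mm

Precipitable water is the column-integrated vapour mass per unit area: PW = (1/g) Σ q̄ Δp, with q in kg/kg and Δp in Pa (1 kg/m² of water = 1 mm).
Layer 102–84 kPa: Δp = 180 hPa = 18000 Pa, q̄ = 0.0103 kg/kg → 0.0103 × 18000 / 9.8 = 18.92 mm
Layer 84–77 kPa: Δp = 70 hPa = 7000 Pa, q̄ = 0.00489 kg/kg → 0.00489 × 7000 / 9.8 = 3.49 mm
Layer 77–32 kPa: Δp = 450 hPa = 45000 Pa, q̄ = 0.00291 kg/kg → 0.00291 × 45000 / 9.8 = 13.36 mm
Layer 32–20 kPa: Δp = 120 hPa = 12000 Pa, q̄ = 0.000421 kg/kg → 0.000421 × 12000 / 9.8 = 0.52 mm
PW = 18.92 + 3.49 + 13.36 + 0.52 = 36.29 ≈ 36.3 mm.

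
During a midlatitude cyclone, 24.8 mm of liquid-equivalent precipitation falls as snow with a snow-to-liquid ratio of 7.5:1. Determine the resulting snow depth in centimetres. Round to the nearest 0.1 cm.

Snow depth = liquid × ratio = 24.8 mm × 7.5 = 186 mm = 18.6 cm.

snow depth ≈ 18.6 cm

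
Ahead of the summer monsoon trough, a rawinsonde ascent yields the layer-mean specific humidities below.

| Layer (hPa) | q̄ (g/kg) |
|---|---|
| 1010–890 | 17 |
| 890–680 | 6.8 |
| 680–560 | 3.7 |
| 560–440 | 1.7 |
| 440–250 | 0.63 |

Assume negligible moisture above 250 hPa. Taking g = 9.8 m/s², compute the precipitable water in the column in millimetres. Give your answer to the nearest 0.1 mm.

PW ≈ 43.2 mm

Precipitable water is the column-integrated vapour mass per unit area: PW = (1/g) Σ q̄ Δp, with q in kg/kg and Δp in Pa (1 kg/m² of water = 1 mm).
Layer 1010–890 hPa: Δp = 120 hPa = 12000 Pa, q̄ = 0.017 kg/kg → 0.017 × 12000 / 9.8 = 20.82 mm
Layer 890–680 hPa: Δp = 210 hPa = 21000 Pa, q̄ = 0.0068 kg/kg → 0.0068 × 21000 / 9.8 = 14.57 mm
Layer 680–560 hPa: Δp = 120 hPa = 12000 Pa, q̄ = 0.0037 kg/kg → 0.0037 × 12000 / 9.8 = 4.53 mm
Layer 560–440 hPa: Δp = 120 hPa = 12000 Pa, q̄ = 0.0017 kg/kg → 0.0017 × 12000 / 9.8 = 2.08 mm
Layer 440–250 hPa: Δp = 190 hPa = 19000 Pa, q̄ = 0.00063 kg/kg → 0.00063 × 19000 / 9.8 = 1.22 mm
PW = 20.82 + 14.57 + 4.53 + 2.08 + 1.22 = 43.22 ≈ 43.2 mm.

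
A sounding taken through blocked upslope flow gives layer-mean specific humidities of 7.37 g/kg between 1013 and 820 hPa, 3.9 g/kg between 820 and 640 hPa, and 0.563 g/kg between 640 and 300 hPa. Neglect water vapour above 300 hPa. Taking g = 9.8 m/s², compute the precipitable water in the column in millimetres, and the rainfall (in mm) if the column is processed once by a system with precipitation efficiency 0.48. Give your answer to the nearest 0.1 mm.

Precipitable water is the column-integrated vapour mass per unit area: PW = (1/g) Σ q̄ Δp, with q in kg/kg and Δp in Pa (1 kg/m² of water = 1 mm).
Layer 1013–820 hPa: Δp = 193 hPa = 19300 Pa, q̄ = 0.00737 kg/kg → 0.00737 × 19300 / 9.8 = 14.51 mm
Layer 820–640 hPa: Δp = 180 hPa = 18000 Pa, q̄ = 0.0039 kg/kg → 0.0039 × 18000 / 9.8 = 7.16 mm
Layer 640–300 hPa: Δp = 340 hPa = 34000 Pa, q̄ = 0.000563 kg/kg → 0.000563 × 34000 / 9.8 = 1.95 mm
PW = 14.51 + 7.16 + 1.95 = 23.62 ≈ 23.6 mm.
Rainfall = ε × PW = 0.48 × 23.6 = 11.3 mm.

PW ≈ 23.6 mm; rainfall ≈ 11.3 mm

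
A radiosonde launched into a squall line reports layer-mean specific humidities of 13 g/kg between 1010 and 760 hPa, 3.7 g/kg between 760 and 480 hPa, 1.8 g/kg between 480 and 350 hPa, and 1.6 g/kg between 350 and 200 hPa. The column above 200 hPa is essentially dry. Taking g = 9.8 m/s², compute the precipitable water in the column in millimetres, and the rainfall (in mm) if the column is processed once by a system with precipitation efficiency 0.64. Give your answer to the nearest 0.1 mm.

Precipitable water is the column-integrated vapour mass per unit area: PW = (1/g) Σ q̄ Δp, with q in kg/kg and Δp in Pa (1 kg/m² of water = 1 mm).
Layer 1010–760 hPa: Δp = 250 hPa = 25000 Pa, q̄ = 0.013 kg/kg → 0.013 × 25000 / 9.8 = 33.16 mm
Layer 760–480 hPa: Δp = 280 hPa = 28000 Pa, q̄ = 0.0037 kg/kg → 0.0037 × 28000 / 9.8 = 10.57 mm
Layer 480–350 hPa: Δp = 130 hPa = 13000 Pa, q̄ = 0.0018 kg/kg → 0.0018 × 13000 / 9.8 = 2.39 mm
Layer 350–200 hPa: Δp = 150 hPa = 15000 Pa, q̄ = 0.0016 kg/kg → 0.0016 × 15000 / 9.8 = 2.45 mm
PW = 33.16 + 10.57 + 2.39 + 2.45 = 48.57 ≈ 48.6 mm.
Rainfall = ε × PW = 0.64 × 48.6 = 31.1 mm.

PW ≈ 48.6 mm; rainfall ≈ 31.1 mm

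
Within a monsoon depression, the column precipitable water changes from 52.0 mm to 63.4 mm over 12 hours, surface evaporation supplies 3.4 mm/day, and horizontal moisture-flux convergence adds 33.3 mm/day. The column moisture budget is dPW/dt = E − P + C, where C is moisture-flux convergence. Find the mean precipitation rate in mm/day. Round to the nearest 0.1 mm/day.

P ≈ 13.9 mm/day

dPW/dt = (63.4 − 52.0) mm / (12/24 day) = +22.800 mm/day.
P = E + C − dPW/dt = 3.4 + (33.3) − (+22.800) = 13.9 mm/day.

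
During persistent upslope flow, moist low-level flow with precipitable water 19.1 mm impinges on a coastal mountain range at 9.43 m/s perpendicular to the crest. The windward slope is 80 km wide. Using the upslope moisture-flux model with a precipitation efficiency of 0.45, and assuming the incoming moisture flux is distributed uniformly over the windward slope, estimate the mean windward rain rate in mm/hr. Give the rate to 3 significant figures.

R ≈ 3.65 mm/hr

Incoming column moisture flux per unit ridge length: F = V × PW = 9.43 × 19.1 = 180.113 mm·m/s.
Spread over the 80 km slope with efficiency ε = 0.45: R = ε·F/W = 0.45 × 180.113 / 80000 m = 1.013e-03 mm/s.
R = 1.013e-03 × 3600 = 3.65 mm/hr.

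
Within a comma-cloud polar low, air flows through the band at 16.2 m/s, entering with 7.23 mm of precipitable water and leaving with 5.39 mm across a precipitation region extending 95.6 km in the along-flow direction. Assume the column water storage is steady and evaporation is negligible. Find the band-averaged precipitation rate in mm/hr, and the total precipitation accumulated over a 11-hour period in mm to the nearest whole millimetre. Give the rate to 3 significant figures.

R ≈ 1.12 mm/hr; total ≈ 12 mm

Column moisture flux per unit crosswind length is F = V × PW.
Inflow: F_in = 16.2 × 7.23 = 117.126 mm·m/s
Outflow: F_out = 16.2 × 5.39 = 87.318 mm·m/s
Steady-state rate R = (F_in − F_out)/L = (117.126 − 87.318) / 95600 m = 3.118e-04 mm/s.
R = 3.118e-04 × 3600 = 1.12 mm/hr.
Over 11 h: total = 1.12 × 11 = 12.32 ≈ 12 mm.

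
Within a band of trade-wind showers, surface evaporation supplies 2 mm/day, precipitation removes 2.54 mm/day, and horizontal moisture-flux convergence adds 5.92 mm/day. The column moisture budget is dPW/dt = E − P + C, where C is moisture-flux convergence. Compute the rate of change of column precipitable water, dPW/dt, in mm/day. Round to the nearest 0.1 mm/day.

dPW/dt = E − P + C = 2 − 2.54 + (5.92) = 5.4 mm/day.

dPW/dt ≈ 5.4 mm/day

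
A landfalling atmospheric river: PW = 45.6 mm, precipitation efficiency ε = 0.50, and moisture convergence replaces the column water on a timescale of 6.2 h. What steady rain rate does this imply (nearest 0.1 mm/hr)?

R ≈ 3.7 mm/hr

Each overturning extracts ε × PW = 0.50 × 45.6 = 22.8 mm.
Rate = ε·PW / τ = 22.8 / 6.2 h = 3.7 mm/hr.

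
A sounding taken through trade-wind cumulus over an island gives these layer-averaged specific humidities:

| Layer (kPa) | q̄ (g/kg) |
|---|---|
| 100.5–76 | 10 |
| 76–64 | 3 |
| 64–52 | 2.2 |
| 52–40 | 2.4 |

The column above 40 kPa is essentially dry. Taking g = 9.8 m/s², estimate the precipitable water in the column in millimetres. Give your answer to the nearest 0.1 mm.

Precipitable water is the column-integrated vapour mass per unit area: PW = (1/g) Σ q̄ Δp, with q in kg/kg and Δp in Pa (1 kg/m² of water = 1 mm).
Layer 100.5–76 kPa: Δp = 245 hPa = 24500 Pa, q̄ = 0.01 kg/kg → 0.01 × 24500 / 9.8 = 25.00 mm
Layer 76–64 kPa: Δp = 120 hPa = 12000 Pa, q̄ = 0.003 kg/kg → 0.003 × 12000 / 9.8 = 3.67 mm
Layer 64–52 kPa: Δp = 120 hPa = 12000 Pa, q̄ = 0.0022 kg/kg → 0.0022 × 12000 / 9.8 = 2.69 mm
Layer 52–40 kPa: Δp = 120 hPa = 12000 Pa, q̄ = 0.0024 kg/kg → 0.0024 × 12000 / 9.8 = 2.94 mm
PW = 25.00 + 3.67 + 2.69 + 2.94 = 34.30 ≈ 34.3 mm.

PW ≈ 34.3 mm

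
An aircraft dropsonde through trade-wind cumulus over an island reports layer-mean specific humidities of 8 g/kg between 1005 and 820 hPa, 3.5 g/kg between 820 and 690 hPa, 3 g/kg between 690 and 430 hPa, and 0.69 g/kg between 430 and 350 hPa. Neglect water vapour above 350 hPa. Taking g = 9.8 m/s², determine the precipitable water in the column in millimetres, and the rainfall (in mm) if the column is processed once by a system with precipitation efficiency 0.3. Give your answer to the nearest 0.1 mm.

Precipitable water is the column-integrated vapour mass per unit area: PW = (1/g) Σ q̄ Δp, with q in kg/kg and Δp in Pa (1 kg/m² of water = 1 mm).
Layer 1005–820 hPa: Δp = 185 hPa = 18500 Pa, q̄ = 0.008 kg/kg → 0.008 × 18500 / 9.8 = 15.10 mm
Layer 820–690 hPa: Δp = 130 hPa = 13000 Pa, q̄ = 0.0035 kg/kg → 0.0035 × 13000 / 9.8 = 4.64 mm
Layer 690–430 hPa: Δp = 260 hPa = 26000 Pa, q̄ = 0.003 kg/kg → 0.003 × 26000 / 9.8 = 7.96 mm
Layer 430–350 hPa: Δp = 80 hPa = 8000 Pa, q̄ = 0.00069 kg/kg → 0.00069 × 8000 / 9.8 = 0.56 mm
PW = 15.10 + 4.64 + 7.96 + 0.56 = 28.26 ≈ 28.3 mm.
Rainfall = ε × PW = 0.3 × 28.3 = 8.5 mm.

PW ≈ 28.3 mm; rainfall ≈ 8.5 mm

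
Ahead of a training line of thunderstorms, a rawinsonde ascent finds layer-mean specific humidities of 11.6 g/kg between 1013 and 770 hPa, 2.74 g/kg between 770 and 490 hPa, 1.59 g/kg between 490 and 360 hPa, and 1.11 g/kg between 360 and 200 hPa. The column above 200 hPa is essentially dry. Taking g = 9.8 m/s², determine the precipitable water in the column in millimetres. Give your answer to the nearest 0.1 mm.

PW ≈ 40.5 mm

Precipitable water is the column-integrated vapour mass per unit area: PW = (1/g) Σ q̄ Δp, with q in kg/kg and Δp in Pa (1 kg/m² of water = 1 mm).
Layer 1013–770 hPa: Δp = 243 hPa = 24300 Pa, q̄ = 0.0116 kg/kg → 0.0116 × 24300 / 9.8 = 28.76 mm
Layer 770–490 hPa: Δp = 280 hPa = 28000 Pa, q̄ = 0.00274 kg/kg → 0.00274 × 28000 / 9.8 = 7.83 mm
Layer 490–360 hPa: Δp = 130 hPa = 13000 Pa, q̄ = 0.00159 kg/kg → 0.00159 × 13000 / 9.8 = 2.11 mm
Layer 360–200 hPa: Δp = 160 hPa = 16000 Pa, q̄ = 0.00111 kg/kg → 0.00111 × 16000 / 9.8 = 1.81 mm
PW = 28.76 + 7.83 + 2.11 + 1.81 = 40.51 ≈ 40.5 mm.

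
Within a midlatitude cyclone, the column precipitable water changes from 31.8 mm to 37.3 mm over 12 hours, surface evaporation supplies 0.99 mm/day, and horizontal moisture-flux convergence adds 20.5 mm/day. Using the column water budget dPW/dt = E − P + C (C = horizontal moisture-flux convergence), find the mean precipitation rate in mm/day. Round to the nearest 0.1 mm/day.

dPW/dt = (37.3 − 31.8) mm / (12/24 day) = +11.000 mm/day.
P = E + C − dPW/dt = 0.99 + (20.5) − (+11.000) = 10.5 mm/day.

P ≈ 10.5 mm/day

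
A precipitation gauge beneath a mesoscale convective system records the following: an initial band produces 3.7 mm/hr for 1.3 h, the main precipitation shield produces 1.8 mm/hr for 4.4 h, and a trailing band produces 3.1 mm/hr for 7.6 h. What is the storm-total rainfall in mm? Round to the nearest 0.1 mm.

Total = Σ Rᵢ Δtᵢ = 3.7 × 1.3 + 1.8 × 4.4 + 3.1 × 7.6
      = 4.81 + 7.92 + 23.56 = 36.3 mm.

total ≈ 36.3 mm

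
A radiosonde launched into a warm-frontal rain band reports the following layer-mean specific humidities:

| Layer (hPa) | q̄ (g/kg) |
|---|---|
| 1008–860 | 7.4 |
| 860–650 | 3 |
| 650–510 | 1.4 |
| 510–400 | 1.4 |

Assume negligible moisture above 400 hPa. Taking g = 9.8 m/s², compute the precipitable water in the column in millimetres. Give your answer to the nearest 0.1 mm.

Precipitable water is the column-integrated vapour mass per unit area: PW = (1/g) Σ q̄ Δp, with q in kg/kg and Δp in Pa (1 kg/m² of water = 1 mm).
Layer 1008–860 hPa: Δp = 148 hPa = 14800 Pa, q̄ = 0.0074 kg/kg → 0.0074 × 14800 / 9.8 = 11.18 mm
Layer 860–650 hPa: Δp = 210 hPa = 21000 Pa, q̄ = 0.003 kg/kg → 0.003 × 21000 / 9.8 = 6.43 mm
Layer 650–510 hPa: Δp = 140 hPa = 14000 Pa, q̄ = 0.0014 kg/kg → 0.0014 × 14000 / 9.8 = 2.00 mm
Layer 510–400 hPa: Δp = 110 hPa = 11000 Pa, q̄ = 0.0014 kg/kg → 0.0014 × 11000 / 9.8 = 1.57 mm
PW = 11.18 + 6.43 + 2.00 + 1.57 = 21.18 ≈ 21.2 mm.

PW ≈ 21.2 mm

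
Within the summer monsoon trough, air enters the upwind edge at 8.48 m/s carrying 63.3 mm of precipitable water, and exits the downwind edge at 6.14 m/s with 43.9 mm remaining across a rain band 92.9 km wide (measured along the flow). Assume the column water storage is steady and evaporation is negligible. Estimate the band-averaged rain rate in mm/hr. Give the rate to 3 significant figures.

Column moisture flux per unit crosswind length is F = V × PW.
Inflow: F_in = 8.48 × 63.3 = 536.784 mm·m/s
Outflow: F_out = 6.14 × 43.9 = 269.546 mm·m/s
Steady-state rate R = (F_in − F_out)/L = (536.784 − 269.546) / 92900 m = 2.877e-03 mm/s.
R = 2.877e-03 × 3600 = 10.4 mm/hr.

R ≈ 10.4 mm/hr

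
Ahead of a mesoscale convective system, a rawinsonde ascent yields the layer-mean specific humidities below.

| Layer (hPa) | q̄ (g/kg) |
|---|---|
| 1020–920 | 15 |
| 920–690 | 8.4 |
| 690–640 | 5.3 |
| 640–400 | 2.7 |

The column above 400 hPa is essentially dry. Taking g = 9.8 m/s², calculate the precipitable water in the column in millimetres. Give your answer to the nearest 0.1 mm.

PW ≈ 44.3 mm

Precipitable water is the column-integrated vapour mass per unit area: PW = (1/g) Σ q̄ Δp, with q in kg/kg and Δp in Pa (1 kg/m² of water = 1 mm).
Layer 1020–920 hPa: Δp = 100 hPa = 10000 Pa, q̄ = 0.015 kg/kg → 0.015 × 10000 / 9.8 = 15.31 mm
Layer 920–690 hPa: Δp = 230 hPa = 23000 Pa, q̄ = 0.0084 kg/kg → 0.0084 × 23000 / 9.8 = 19.71 mm
Layer 690–640 hPa: Δp = 50 hPa = 5000 Pa, q̄ = 0.0053 kg/kg → 0.0053 × 5000 / 9.8 = 2.70 mm
Layer 640–400 hPa: Δp = 240 hPa = 24000 Pa, q̄ = 0.0027 kg/kg → 0.0027 × 24000 / 9.8 = 6.61 mm
PW = 15.31 + 19.71 + 2.70 + 6.61 = 44.33 ≈ 44.3 mm.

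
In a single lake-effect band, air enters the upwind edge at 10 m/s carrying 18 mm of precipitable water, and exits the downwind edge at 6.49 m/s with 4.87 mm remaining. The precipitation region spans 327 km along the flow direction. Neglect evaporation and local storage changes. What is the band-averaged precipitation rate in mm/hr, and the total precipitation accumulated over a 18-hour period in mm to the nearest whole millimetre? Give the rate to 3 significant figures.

Column moisture flux per unit crosswind length is F = V × PW.
Inflow: F_in = 10 × 18 = 180 mm·m/s
Outflow: F_out = 6.49 × 4.87 = 31.6063 mm·m/s
Steady-state rate R = (F_in − F_out)/L = (180 − 31.6063) / 327000 m = 4.538e-04 mm/s.
R = 4.538e-04 × 3600 = 1.63 mm/hr.
Over 18 h: total = 1.63 × 18 = 29.34 ≈ 29 mm.

R ≈ 1.63 mm/hr; total ≈ 29 mm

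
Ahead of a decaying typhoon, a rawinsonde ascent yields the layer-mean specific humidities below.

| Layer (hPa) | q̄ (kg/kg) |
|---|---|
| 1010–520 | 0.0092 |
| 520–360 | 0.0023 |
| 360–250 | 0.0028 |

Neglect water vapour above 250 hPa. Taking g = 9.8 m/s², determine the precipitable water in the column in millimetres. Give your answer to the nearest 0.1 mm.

Precipitable water is the column-integrated vapour mass per unit area: PW = (1/g) Σ q̄ Δp, with q in kg/kg and Δp in Pa (1 kg/m² of water = 1 mm).
Layer 1010–520 hPa: Δp = 490 hPa = 49000 Pa, q̄ = 0.0092 kg/kg → 0.0092 × 49000 / 9.8 = 46.00 mm
Layer 520–360 hPa: Δp = 160 hPa = 16000 Pa, q̄ = 0.0023 kg/kg → 0.0023 × 16000 / 9.8 = 3.76 mm
Layer 360–250 hPa: Δp = 110 hPa = 11000 Pa, q̄ = 0.0028 kg/kg → 0.0028 × 11000 / 9.8 = 3.14 mm
PW = 46.00 + 3.76 + 3.14 = 52.90 ≈ 52.9 mm.

PW ≈ 52.9 mm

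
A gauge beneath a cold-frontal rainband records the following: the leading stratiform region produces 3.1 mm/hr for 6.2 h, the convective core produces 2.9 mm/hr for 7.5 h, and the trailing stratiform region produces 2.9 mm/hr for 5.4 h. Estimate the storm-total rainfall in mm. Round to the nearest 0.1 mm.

total ≈ 56.6 mm

Total = Σ Rᵢ Δtᵢ = 3.1 × 6.2 + 2.9 × 7.5 + 2.9 × 5.4
      = 19.22 + 21.75 + 15.66 = 56.6 mm.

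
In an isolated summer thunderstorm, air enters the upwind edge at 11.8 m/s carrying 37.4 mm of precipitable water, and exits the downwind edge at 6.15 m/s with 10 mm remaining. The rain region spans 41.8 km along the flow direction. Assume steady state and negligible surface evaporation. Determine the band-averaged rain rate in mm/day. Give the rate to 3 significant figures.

Column moisture flux per unit crosswind length is F = V × PW.
Inflow: F_in = 11.8 × 37.4 = 441.32 mm·m/s
Outflow: F_out = 6.15 × 10 = 61.5 mm·m/s
Steady-state rate R = (F_in − F_out)/L = (441.32 − 61.5) / 41800 m = 9.087e-03 mm/s.
R = 9.087e-03 × 3600 × 24 = 785 mm/day.

R ≈ 785 mm/day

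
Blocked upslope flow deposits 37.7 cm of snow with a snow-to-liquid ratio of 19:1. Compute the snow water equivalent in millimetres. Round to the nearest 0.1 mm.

SWE = snow depth / ratio = 37.7 cm / 19 = 1.984 cm = 19.8 mm.

SWE ≈ 19.8 mm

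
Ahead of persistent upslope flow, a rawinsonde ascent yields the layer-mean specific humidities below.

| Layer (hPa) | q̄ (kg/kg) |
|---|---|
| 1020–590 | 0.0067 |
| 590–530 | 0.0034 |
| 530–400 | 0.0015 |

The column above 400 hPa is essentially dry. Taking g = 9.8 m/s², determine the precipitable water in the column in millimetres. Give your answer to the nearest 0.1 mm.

PW ≈ 33.5 mm

Precipitable water is the column-integrated vapour mass per unit area: PW = (1/g) Σ q̄ Δp, with q in kg/kg and Δp in Pa (1 kg/m² of water = 1 mm).
Layer 1020–590 hPa: Δp = 430 hPa = 43000 Pa, q̄ = 0.0067 kg/kg → 0.0067 × 43000 / 9.8 = 29.40 mm
Layer 590–530 hPa: Δp = 60 hPa = 6000 Pa, q̄ = 0.0034 kg/kg → 0.0034 × 6000 / 9.8 = 2.08 mm
Layer 530–400 hPa: Δp = 130 hPa = 13000 Pa, q̄ = 0.0015 kg/kg → 0.0015 × 13000 / 9.8 = 1.99 mm
PW = 29.40 + 2.08 + 1.99 = 33.47 ≈ 33.5 mm.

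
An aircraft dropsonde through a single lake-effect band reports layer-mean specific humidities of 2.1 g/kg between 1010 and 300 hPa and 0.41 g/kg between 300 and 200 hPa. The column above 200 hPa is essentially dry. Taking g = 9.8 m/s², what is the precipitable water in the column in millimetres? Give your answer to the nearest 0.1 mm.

PW ≈ 15.6 mm

Precipitable water is the column-integrated vapour mass per unit area: PW = (1/g) Σ q̄ Δp, with q in kg/kg and Δp in Pa (1 kg/m² of water = 1 mm).
Layer 1010–300 hPa: Δp = 710 hPa = 71000 Pa, q̄ = 0.0021 kg/kg → 0.0021 × 71000 / 9.8 = 15.21 mm
Layer 300–200 hPa: Δp = 100 hPa = 10000 Pa, q̄ = 0.00041 kg/kg → 0.00041 × 10000 / 9.8 = 0.42 mm
PW = 15.21 + 0.42 = 15.63 ≈ 15.6 mm.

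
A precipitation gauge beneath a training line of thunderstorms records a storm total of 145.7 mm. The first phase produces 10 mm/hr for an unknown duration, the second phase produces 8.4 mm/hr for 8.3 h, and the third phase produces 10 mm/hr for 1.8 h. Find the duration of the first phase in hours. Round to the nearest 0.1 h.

duration ≈ 5.8 h

Known phases: 8.4 × 8.3 + 10 × 1.8 = 69.72 + 18 = 87.72 mm.
Remaining depth = 145.7 − 87.72 = 57.98 mm.
Duration = 57.98 / 10 = 5.8 h.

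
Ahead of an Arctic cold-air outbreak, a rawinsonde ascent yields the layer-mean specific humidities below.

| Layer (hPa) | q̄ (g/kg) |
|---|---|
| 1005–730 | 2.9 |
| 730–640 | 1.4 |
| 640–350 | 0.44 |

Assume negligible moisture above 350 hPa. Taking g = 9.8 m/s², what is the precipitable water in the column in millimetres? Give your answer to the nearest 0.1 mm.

Precipitable water is the column-integrated vapour mass per unit area: PW = (1/g) Σ q̄ Δp, with q in kg/kg and Δp in Pa (1 kg/m² of water = 1 mm).
Layer 1005–730 hPa: Δp = 275 hPa = 27500 Pa, q̄ = 0.0029 kg/kg → 0.0029 × 27500 / 9.8 = 8.14 mm
Layer 730–640 hPa: Δp = 90 hPa = 9000 Pa, q̄ = 0.0014 kg/kg → 0.0014 × 9000 / 9.8 = 1.29 mm
Layer 640–350 hPa: Δp = 290 hPa = 29000 Pa, q̄ = 0.00044 kg/kg → 0.00044 × 29000 / 9.8 = 1.30 mm
PW = 8.14 + 1.29 + 1.30 = 10.73 ≈ 10.7 mm.

PW ≈ 10.7 mm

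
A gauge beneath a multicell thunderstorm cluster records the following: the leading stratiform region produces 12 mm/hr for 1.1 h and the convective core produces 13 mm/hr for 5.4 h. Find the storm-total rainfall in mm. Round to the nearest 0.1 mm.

total ≈ 83.4 mm

Total = Σ Rᵢ Δtᵢ = 12 × 1.1 + 13 × 5.4
      = 13.2 + 70.2 = 83.4 mm.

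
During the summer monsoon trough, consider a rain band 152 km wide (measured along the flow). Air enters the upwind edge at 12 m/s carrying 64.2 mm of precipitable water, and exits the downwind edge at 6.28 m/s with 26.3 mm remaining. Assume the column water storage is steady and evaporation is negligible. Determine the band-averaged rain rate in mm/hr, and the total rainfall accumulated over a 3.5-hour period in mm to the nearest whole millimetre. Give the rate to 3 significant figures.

R ≈ 14.3 mm/hr; total ≈ 50 mm

Column moisture flux per unit crosswind length is F = V × PW.
Inflow: F_in = 12 × 64.2 = 770.4 mm·m/s
Outflow: F_out = 6.28 × 26.3 = 165.164 mm·m/s
Steady-state rate R = (F_in − F_out)/L = (770.4 − 165.164) / 152000 m = 3.982e-03 mm/s.
R = 3.982e-03 × 3600 = 14.3 mm/hr.
Over 3.5 h: total = 14.3 × 3.5 = 50.05 ≈ 50 mm.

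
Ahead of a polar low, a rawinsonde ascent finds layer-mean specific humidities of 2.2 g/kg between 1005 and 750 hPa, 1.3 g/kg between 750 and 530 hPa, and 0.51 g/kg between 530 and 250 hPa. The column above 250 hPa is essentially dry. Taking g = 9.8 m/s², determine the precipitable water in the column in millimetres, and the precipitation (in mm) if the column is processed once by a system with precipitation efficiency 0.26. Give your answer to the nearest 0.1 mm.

PW ≈ 10.1 mm; precipitation ≈ 2.6 mm

Precipitable water is the column-integrated vapour mass per unit area: PW = (1/g) Σ q̄ Δp, with q in kg/kg and Δp in Pa (1 kg/m² of water = 1 mm).
Layer 1005–750 hPa: Δp = 255 hPa = 25500 Pa, q̄ = 0.0022 kg/kg → 0.0022 × 25500 / 9.8 = 5.72 mm
Layer 750–530 hPa: Δp = 220 hPa = 22000 Pa, q̄ = 0.0013 kg/kg → 0.0013 × 22000 / 9.8 = 2.92 mm
Layer 530–250 hPa: Δp = 280 hPa = 28000 Pa, q̄ = 0.00051 kg/kg → 0.00051 × 28000 / 9.8 = 1.46 mm
PW = 5.72 + 2.92 + 1.46 = 10.10 ≈ 10.1 mm.
Precipitation = ε × PW = 0.26 × 10.1 = 2.6 mm.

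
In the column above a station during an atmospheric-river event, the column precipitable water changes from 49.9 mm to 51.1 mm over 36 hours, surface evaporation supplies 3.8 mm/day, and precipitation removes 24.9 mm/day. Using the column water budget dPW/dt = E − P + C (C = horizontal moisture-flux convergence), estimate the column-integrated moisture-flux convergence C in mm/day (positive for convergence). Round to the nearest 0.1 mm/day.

C ≈ 21.9 mm/day

dPW/dt = (51.1 − 49.9) mm / (36/24 day) = +0.800 mm/day.
C = dPW/dt − E + P = (+0.800) − 3.8 + 24.9 = 21.9 mm/day.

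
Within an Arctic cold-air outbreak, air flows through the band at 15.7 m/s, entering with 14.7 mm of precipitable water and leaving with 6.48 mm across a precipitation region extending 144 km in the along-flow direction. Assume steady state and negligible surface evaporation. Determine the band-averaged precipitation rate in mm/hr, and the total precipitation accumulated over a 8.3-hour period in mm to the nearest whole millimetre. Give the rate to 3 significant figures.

R ≈ 3.23 mm/hr; total ≈ 27 mm

Column moisture flux per unit crosswind length is F = V × PW.
Inflow: F_in = 15.7 × 14.7 = 230.79 mm·m/s
Outflow: F_out = 15.7 × 6.48 = 101.736 mm·m/s
Steady-state rate R = (F_in − F_out)/L = (230.79 − 101.736) / 144000 m = 8.962e-04 mm/s.
R = 8.962e-04 × 3600 = 3.23 mm/hr.
Over 8.3 h: total = 3.23 × 8.3 = 26.809 ≈ 27 mm.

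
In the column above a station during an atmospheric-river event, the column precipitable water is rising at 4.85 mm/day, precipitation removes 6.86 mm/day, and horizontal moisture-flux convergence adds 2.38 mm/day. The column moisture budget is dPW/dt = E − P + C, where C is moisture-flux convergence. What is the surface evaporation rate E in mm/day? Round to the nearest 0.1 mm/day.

dPW/dt = +4.85 mm/day.
E = dPW/dt + P − C = (+4.85) + 6.86 − (2.38) = 9.3 mm/day.

E ≈ 9.3 mm/day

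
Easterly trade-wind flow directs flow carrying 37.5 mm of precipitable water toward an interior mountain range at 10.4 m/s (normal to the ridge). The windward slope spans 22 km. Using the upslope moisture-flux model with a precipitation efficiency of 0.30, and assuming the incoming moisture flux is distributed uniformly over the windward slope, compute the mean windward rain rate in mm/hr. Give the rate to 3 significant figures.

Incoming column moisture flux per unit ridge length: F = V × PW = 10.4 × 37.5 = 390 mm·m/s.
Spread over the 22 km slope with efficiency ε = 0.30: R = ε·F/W = 0.30 × 390 / 22000 m = 5.318e-03 mm/s.
R = 5.318e-03 × 3600 = 19.1 mm/hr.

R ≈ 19.1 mm/hr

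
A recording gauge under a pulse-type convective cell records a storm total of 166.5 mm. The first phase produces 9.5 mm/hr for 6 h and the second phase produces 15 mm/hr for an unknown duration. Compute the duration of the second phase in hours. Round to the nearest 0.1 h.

Known phases: 9.5 × 6 = 57 mm.
Remaining depth = 166.5 − 57 = 109.5 mm.
Duration = 109.5 / 15 = 7.3 h.

duration ≈ 7.3 h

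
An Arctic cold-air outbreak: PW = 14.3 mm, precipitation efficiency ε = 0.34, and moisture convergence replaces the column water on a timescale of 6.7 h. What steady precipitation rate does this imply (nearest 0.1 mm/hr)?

Each overturning extracts ε × PW = 0.34 × 14.3 = 4.862 mm.
Rate = ε·PW / τ = 4.862 / 6.7 h = 0.7 mm/hr.

R ≈ 0.7 mm/hr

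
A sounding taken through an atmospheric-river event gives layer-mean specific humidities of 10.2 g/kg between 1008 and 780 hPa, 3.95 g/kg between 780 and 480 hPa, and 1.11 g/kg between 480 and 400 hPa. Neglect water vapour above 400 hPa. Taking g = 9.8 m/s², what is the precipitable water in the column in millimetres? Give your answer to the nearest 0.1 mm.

PW ≈ 36.7 mm

Precipitable water is the column-integrated vapour mass per unit area: PW = (1/g) Σ q̄ Δp, with q in kg/kg and Δp in Pa (1 kg/m² of water = 1 mm).
Layer 1008–780 hPa: Δp = 228 hPa = 22800 Pa, q̄ = 0.0102 kg/kg → 0.0102 × 22800 / 9.8 = 23.73 mm
Layer 780–480 hPa: Δp = 300 hPa = 30000 Pa, q̄ = 0.00395 kg/kg → 0.00395 × 30000 / 9.8 = 12.09 mm
Layer 480–400 hPa: Δp = 80 hPa = 8000 Pa, q̄ = 0.00111 kg/kg → 0.00111 × 8000 / 9.8 = 0.91 mm
PW = 23.73 + 12.09 + 0.91 = 36.73 ≈ 36.7 mm.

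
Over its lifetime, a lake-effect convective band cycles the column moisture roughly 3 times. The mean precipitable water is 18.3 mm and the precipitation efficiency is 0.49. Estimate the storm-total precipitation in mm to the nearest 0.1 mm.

precipitation ≈ 26.9 mm

Each cycle deposits ε × PW = 0.49 × 18.3 = 8.967 mm.
Over 3 cycles: 3 × 8.967 = 26.9 mm.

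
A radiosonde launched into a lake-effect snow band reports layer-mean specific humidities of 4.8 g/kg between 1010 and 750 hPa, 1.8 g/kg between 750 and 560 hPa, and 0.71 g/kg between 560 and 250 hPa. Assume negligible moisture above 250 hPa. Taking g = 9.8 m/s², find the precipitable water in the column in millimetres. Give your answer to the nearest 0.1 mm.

Precipitable water is the column-integrated vapour mass per unit area: PW = (1/g) Σ q̄ Δp, with q in kg/kg and Δp in Pa (1 kg/m² of water = 1 mm).
Layer 1010–750 hPa: Δp = 260 hPa = 26000 Pa, q̄ = 0.0048 kg/kg → 0.0048 × 26000 / 9.8 = 12.73 mm
Layer 750–560 hPa: Δp = 190 hPa = 19000 Pa, q̄ = 0.0018 kg/kg → 0.0018 × 19000 / 9.8 = 3.49 mm
Layer 560–250 hPa: Δp = 310 hPa = 31000 Pa, q̄ = 0.00071 kg/kg → 0.00071 × 31000 / 9.8 = 2.25 mm
PW = 12.73 + 3.49 + 2.25 = 18.47 ≈ 18.5 mm.

PW ≈ 18.5 mm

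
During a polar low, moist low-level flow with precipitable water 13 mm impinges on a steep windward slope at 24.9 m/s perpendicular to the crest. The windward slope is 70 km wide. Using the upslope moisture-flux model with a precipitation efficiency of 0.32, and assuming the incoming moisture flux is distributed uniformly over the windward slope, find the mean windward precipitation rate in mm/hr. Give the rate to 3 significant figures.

R ≈ 5.33 mm/hr

Incoming column moisture flux per unit ridge length: F = V × PW = 24.9 × 13 = 323.7 mm·m/s.
Spread over the 70 km slope with efficiency ε = 0.32: R = ε·F/W = 0.32 × 323.7 / 70000 m = 1.480e-03 mm/s.
R = 1.480e-03 × 3600 = 5.33 mm/hr.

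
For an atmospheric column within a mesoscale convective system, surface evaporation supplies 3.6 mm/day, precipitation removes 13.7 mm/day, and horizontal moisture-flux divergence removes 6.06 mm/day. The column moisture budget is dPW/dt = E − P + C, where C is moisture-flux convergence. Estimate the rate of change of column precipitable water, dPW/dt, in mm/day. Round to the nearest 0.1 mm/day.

dPW/dt = E − P + C = 3.6 − 13.7 + (-6.06) = -16.2 mm/day.

dPW/dt ≈ -16.2 mm/day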